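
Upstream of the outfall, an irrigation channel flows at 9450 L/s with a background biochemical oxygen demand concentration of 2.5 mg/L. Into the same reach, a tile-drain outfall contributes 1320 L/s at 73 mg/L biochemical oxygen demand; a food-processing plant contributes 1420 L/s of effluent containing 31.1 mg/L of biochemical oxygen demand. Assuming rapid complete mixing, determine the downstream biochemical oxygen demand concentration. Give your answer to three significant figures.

After mixing, C = (9450·2.500 + 1320·73.00 + 1420·31.10) / 12190 = 164100/12190 = 13.47 mg/L.

13.5 mg/L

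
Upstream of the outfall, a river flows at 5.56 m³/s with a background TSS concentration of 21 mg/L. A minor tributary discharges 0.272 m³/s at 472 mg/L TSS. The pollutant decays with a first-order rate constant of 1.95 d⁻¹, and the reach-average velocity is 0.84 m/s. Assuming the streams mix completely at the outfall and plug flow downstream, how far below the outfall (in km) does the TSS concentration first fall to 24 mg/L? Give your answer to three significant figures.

20.9 km

Conservation of mass: C = (5.560·21.00 + 0.2720·472.0) / 5.832 = 245.1/5.832 = 42.03 mg/L.
Set 42.03·exp(−k·t) = 24 → t = ln(42.03/24)/k = 24830 s = 6.898 h.
Distance = v·t = 0.84·24830 = 20860 m = 20.86 km.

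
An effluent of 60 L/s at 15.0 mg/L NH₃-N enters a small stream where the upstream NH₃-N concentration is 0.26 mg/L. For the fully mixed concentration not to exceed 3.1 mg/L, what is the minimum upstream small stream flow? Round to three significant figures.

251 L/s

Set C_mix = 3.1: (Q·0.2600 + 60.00·15.00) / (Q + 60.00) = 3.1
→ Q = 60.00·(15.00 − 3.1)/(3.1 − 0.2600) = 251.4 L/s.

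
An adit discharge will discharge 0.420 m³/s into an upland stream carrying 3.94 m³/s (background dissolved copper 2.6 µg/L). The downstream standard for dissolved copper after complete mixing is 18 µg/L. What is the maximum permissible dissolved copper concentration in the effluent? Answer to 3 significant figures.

162 µg/L

At the limit, (Qr·Cr + Qe·Cₑ)/(Qr + Qe) = 18:
Cₑ = (4.360·18 − 3.940·2.600) / 0.4200 = 162.5 µg/L.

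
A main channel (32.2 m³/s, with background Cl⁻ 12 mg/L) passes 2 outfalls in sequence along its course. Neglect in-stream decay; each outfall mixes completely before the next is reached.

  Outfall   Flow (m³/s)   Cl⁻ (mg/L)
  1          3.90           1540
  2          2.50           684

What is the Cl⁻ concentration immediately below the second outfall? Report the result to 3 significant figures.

Outfall 1: combined Q = 36.10 m³/s; C = (32.20·12.00 + 3.900·1540)/36.10 = 177.1 mg/L.
Outfall 2: combined Q = 38.60 m³/s; C = (36.10·177.1 + 2.500·684.0)/38.60 = 209.9 mg/L.

210 mg/L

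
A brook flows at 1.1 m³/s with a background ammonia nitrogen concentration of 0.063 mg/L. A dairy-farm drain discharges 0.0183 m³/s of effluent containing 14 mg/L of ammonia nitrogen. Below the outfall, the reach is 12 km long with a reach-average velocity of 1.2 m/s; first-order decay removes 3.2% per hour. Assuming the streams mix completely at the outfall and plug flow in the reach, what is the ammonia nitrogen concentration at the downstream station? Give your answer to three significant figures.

Conservation of mass: C = (1.100·0.06300 + 0.01830·14.00) / 1.118 = 0.3255/1.118 = 0.2911 mg/L.
Travel time t = 12·1000 / 1.2 = 10000 s = 2.778 h.
3.2%/h lost → k = −ln(1 − 0.032) = 0.03252 h⁻¹.
After decay, C = 0.2911 × e^(−kt) = 0.2911 × 0.9136 = 0.2659 mg/L.

0.266 mg/L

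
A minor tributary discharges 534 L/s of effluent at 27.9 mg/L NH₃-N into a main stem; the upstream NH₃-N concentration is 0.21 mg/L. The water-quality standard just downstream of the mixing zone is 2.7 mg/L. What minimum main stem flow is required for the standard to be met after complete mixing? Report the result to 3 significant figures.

5400 L/s

Set C_mix = 2.7: (Q·0.2100 + 534.0·27.90) / (Q + 534.0) = 2.7
→ Q = 534.0·(27.90 − 2.7)/(2.7 − 0.2100) = 5404 L/s.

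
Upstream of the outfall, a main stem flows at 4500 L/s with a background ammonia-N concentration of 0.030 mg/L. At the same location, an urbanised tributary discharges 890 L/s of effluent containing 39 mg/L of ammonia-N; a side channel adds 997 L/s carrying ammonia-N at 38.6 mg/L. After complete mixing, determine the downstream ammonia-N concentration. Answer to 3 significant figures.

11.5 mg/L

Mass balance: C = (4500·0.03000 + 890.0·39.00 + 997.0·38.60) / 6387 = 73330/6387 = 11.48 mg/L.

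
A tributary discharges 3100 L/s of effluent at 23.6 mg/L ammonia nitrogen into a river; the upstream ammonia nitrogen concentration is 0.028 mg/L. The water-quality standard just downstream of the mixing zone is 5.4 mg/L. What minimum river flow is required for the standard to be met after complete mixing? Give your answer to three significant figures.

10500 L/s

Set C_mix = 5.4: (Q·0.02800 + 3100·23.60) / (Q + 3100) = 5.4
→ Q = 3100·(23.60 − 5.4)/(5.4 − 0.02800) = 10500 L/s.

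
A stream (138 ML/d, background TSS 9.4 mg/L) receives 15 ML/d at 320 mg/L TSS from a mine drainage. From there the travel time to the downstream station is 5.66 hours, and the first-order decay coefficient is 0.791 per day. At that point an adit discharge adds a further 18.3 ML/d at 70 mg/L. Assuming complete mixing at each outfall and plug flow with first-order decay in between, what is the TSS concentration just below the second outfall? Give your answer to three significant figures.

After mixing, C = (138.0·9.400 + 15.00·320.0) / 153.0 = 6097/153.0 = 39.85 mg/L; combined flow 153.0 ML/d.
After decay, C = 39.85 × e^(−kt) = 39.85 × 0.8298 = 33.07 mg/L.
Second outfall: C = (153.0·33.07 + 18.30·70.00)/171.3 = 37.01 mg/L.

37.0 mg/L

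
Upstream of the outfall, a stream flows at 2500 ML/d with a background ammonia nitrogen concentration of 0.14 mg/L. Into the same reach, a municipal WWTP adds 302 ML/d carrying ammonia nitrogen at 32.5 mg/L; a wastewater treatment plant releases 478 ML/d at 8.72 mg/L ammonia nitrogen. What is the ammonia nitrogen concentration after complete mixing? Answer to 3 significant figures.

After mixing, C = (2500·0.1400 + 302.0·32.50 + 478.0·8.720) / 3280 = 14330/3280 = 4.370 mg/L.

4.37 mg/L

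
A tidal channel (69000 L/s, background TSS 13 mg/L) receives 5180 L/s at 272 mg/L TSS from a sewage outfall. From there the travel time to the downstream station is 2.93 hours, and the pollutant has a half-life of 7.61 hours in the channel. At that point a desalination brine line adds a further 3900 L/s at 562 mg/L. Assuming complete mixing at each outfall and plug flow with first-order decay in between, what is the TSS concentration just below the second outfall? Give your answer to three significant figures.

50.7 mg/L

Conservation of mass: C = (69000·13.00 + 5180·272.0) / 74180 = 2306000/74180 = 31.09 mg/L; combined flow 74180 L/s.
Half-life 7.61 h → k = ln 2 / 7.61 = 0.09108 h⁻¹ = 2.186 d⁻¹.
First-order decay: C = 31.09·exp(−k·t) = 31.09·0.7658 = 23.80 mg/L.
Second outfall: C = (74180·23.80 + 3900·562.0)/78080 = 50.69 mg/L.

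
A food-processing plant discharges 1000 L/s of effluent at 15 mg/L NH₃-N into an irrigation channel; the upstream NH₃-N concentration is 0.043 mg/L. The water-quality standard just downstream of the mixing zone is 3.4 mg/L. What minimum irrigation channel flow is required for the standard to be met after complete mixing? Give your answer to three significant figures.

3460 L/s

Set C_mix = 3.4: (Q·0.04300 + 1000·15.00) / (Q + 1000) = 3.4
→ Q = 1000·(15.00 − 3.4)/(3.4 − 0.04300) = 3455 L/s.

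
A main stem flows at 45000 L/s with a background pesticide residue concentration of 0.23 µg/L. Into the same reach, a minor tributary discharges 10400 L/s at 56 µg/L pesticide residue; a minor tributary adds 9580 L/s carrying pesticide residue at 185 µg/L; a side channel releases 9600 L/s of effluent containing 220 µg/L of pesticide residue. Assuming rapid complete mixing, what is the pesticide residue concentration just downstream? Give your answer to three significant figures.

60.0 µg/L

Mass balance: C = (45000·0.2300 + 10400·56.00 + 9580·185.0 + 9600·220.0) / 74580 = 4477000/74580 = 60.03 µg/L.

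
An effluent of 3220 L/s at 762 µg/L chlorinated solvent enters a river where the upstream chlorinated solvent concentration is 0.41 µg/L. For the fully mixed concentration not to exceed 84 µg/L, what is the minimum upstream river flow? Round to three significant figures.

26100 L/s

Set C_mix = 84: (Q·0.4100 + 3220·762.0) / (Q + 3220) = 84
→ Q = 3220·(762.0 − 84)/(84 − 0.4100) = 26120 L/s.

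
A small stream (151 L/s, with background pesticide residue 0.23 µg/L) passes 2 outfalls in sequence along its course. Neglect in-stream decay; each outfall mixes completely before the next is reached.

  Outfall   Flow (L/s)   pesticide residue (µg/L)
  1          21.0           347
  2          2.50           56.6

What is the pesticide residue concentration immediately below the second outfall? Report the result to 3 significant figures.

42.8 µg/L

Outfall 1: combined Q = 172.0 L/s; C = (151.0·0.2300 + 21.00·347.0)/172.0 = 42.57 µg/L.
Outfall 2: combined Q = 174.5 L/s; C = (172.0·42.57 + 2.500·56.60)/174.5 = 42.77 µg/L.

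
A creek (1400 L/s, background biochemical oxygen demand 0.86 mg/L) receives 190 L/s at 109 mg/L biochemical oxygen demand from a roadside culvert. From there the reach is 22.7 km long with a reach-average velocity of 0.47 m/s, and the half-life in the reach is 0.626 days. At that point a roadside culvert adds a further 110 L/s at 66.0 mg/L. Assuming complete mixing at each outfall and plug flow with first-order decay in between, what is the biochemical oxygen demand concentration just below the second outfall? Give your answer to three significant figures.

11.2 mg/L

Mass balance: C = (1400·0.8600 + 190.0·109.0) / 1590 = 21910/1590 = 13.78 mg/L; combined flow 1590 L/s.
Travel time t = 22.7·1000 / 0.47 = 48300 s = 13.42 h.
Half-life 0.626 d → k = ln 2 / 0.626 = 1.107 d⁻¹.
Applying C = C₀e^(−kt): 13.78 × 0.5385 = 7.422 mg/L.
At the second outfall, C = (1590·7.422 + 110.0·66.00) / (1590 + 110.0) = 11.21 mg/L.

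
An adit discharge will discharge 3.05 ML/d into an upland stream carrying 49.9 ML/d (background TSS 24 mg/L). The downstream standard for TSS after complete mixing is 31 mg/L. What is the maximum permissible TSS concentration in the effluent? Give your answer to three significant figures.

At the limit, (Qr·Cr + Qe·Cₑ)/(Qr + Qe) = 31:
Cₑ = (52.95·31 − 49.90·24.00) / 3.050 = 145.5 mg/L.

146 mg/L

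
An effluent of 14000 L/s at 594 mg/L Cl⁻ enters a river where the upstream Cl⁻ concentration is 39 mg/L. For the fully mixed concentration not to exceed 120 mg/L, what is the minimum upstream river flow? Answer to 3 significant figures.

81900 L/s

Set C_mix = 120: (Q·39.00 + 14000·594.0) / (Q + 14000) = 120
→ Q = 14000·(594.0 − 120)/(120 − 39.00) = 81930 L/s.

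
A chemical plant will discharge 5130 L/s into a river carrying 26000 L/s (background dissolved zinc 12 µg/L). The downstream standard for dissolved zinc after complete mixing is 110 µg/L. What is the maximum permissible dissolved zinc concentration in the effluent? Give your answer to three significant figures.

607 µg/L

At the limit, (Qr·Cr + Qe·Cₑ)/(Qr + Qe) = 110:
Cₑ = (31130·110 − 26000·12.00) / 5130 = 606.7 µg/L.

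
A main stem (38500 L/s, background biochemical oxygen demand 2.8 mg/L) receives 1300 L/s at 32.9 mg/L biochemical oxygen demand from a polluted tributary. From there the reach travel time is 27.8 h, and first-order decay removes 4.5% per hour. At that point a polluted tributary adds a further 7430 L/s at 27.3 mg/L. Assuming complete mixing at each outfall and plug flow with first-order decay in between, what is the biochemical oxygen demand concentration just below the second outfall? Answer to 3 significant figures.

5.18 mg/L

Conservation of mass: C = (38500·2.800 + 1300·32.90) / 39800 = 150600/39800 = 3.783 mg/L; combined flow 39800 L/s.
4.5%/h lost → k = −ln(1 − 0.045) = 0.04604 h⁻¹.
Decay over the reach: 3.783·exp(−kt) = 3.783·0.2780 = 1.052 mg/L.
At the second outfall, C = (39800·1.052 + 7430·27.30) / (39800 + 7430) = 5.181 mg/L.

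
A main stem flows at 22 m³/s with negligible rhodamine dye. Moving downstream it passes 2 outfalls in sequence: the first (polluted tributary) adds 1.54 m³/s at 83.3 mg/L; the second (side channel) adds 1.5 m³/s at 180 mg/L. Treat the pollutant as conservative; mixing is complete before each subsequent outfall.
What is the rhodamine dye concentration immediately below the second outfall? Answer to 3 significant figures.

15.9 mg/L

After outfall 1: Q = 22.00 + 1.540 = 23.54 m³/s; C = (22.00·0 + 1.540·83.30)/23.54 = 5.450 mg/L.
After outfall 2: Q = 23.54 + 1.500 = 25.04 m³/s; C = (23.54·5.450 + 1.500·180.0)/25.04 = 15.91 mg/L.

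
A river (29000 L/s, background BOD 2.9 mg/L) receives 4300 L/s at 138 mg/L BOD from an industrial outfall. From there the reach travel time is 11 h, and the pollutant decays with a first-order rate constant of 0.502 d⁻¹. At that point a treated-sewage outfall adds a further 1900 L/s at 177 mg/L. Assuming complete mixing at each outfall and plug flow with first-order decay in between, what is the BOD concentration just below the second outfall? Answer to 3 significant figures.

24.8 mg/L

Conservation of mass: C = (29000·2.900 + 4300·138.0) / 33300 = 677500/33300 = 20.35 mg/L; combined flow 33300 L/s.
First-order decay: C = 20.35·exp(−k·t) = 20.35·0.7945 = 16.16 mg/L.
Second outfall: C = (33300·16.16 + 1900·177.0)/35200 = 24.85 mg/L.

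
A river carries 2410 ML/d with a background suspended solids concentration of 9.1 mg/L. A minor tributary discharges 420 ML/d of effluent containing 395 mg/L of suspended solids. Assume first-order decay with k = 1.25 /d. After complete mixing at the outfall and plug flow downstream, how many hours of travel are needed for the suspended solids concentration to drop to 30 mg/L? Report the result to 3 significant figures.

15.2 h

Mass balance: C = (2410·9.100 + 420.0·395.0) / 2830 = 187800/2830 = 66.37 mg/L.
66.37·exp(−k·t) = 30 → t = ln(66.37/30)/k = 54890 s = 15.25 h.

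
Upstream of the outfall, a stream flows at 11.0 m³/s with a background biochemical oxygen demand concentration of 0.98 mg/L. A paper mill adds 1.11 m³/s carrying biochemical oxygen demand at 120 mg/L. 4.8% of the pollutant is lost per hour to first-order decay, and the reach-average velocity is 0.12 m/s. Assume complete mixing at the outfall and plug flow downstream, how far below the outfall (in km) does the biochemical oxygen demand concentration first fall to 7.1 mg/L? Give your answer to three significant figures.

Flow-weighted average: C = (11.00·0.9800 + 1.110·120.0) / 12.11 = 144.0/12.11 = 11.89 mg/L.
4.8%/h lost → k = −ln(1 − 0.048) = 0.04919 h⁻¹.
Set 11.89·exp(−k·t) = 7.1 → t = ln(11.89/7.1)/k = 37730 s = 10.48 h.
Distance = v·t = 0.12·37730 = 4528 m = 4.528 km.

4.53 km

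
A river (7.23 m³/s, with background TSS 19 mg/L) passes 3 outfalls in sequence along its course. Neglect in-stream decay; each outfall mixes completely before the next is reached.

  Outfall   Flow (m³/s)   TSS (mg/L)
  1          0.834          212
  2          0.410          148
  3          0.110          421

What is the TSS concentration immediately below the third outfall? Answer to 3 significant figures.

Below outfall 1: Q → 8.064 m³/s, C = (7.230·19.00 + 0.8340·212.0)/8.064 = 38.96 mg/L.
Below outfall 2: Q → 8.474 m³/s, C = (8.064·38.96 + 0.4100·148.0)/8.474 = 44.24 mg/L.
Below outfall 3: Q → 8.584 m³/s, C = (8.474·44.24 + 0.1100·421.0)/8.584 = 49.06 mg/L.

49.1 mg/L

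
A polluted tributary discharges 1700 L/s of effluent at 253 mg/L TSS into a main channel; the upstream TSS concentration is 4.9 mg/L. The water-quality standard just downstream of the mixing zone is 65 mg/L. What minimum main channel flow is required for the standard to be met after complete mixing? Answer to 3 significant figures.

Set C_mix = 65: (Q·4.900 + 1700·253.0) / (Q + 1700) = 65
→ Q = 1700·(253.0 − 65)/(65 − 4.900) = 5318 L/s.

5320 L/s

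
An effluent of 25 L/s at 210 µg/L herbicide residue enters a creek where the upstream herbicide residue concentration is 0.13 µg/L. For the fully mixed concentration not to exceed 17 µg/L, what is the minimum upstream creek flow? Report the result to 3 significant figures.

286 L/s

Set C_mix = 17: (Q·0.1300 + 25.00·210.0) / (Q + 25.00) = 17
→ Q = 25.00·(210.0 − 17)/(17 − 0.1300) = 286.0 L/s.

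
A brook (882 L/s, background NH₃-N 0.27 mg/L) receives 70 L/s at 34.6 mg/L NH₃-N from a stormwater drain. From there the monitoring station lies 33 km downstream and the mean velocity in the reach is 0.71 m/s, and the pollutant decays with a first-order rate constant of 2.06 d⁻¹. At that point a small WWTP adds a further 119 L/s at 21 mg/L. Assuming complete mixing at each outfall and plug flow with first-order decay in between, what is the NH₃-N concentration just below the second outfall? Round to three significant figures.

3.15 mg/L

Mass balance: C = (882.0·0.2700 + 70.00·34.60) / 952.0 = 2660/952.0 = 2.794 mg/L; combined flow 952.0 L/s.
Travel time t = 33·1000 / 0.71 = 46480 s = 12.91 h.
Applying C = C₀e^(−kt): 2.794 × 0.3302 = 0.9226 mg/L.
At the second outfall, C = (952.0·0.9226 + 119.0·21.00) / (952.0 + 119.0) = 3.153 mg/L.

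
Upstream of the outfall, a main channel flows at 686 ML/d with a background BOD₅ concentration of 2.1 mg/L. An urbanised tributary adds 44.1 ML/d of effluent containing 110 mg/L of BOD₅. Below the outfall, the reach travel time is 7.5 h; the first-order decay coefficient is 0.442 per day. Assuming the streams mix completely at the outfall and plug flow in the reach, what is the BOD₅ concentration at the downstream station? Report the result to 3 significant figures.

7.51 mg/L

Flow-weighted average: C = (686.0·2.100 + 44.10·110.0) / 730.1 = 6292/730.1 = 8.617 mg/L.
First-order decay: C = 8.617·exp(−k·t) = 8.617·0.8710 = 7.506 mg/L.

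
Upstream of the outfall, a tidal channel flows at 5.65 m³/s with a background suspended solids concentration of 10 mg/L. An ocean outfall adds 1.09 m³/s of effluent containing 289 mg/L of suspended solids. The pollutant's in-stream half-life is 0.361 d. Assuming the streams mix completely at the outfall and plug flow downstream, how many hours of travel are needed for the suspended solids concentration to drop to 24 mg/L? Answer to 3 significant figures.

10.4 h

Mass balance: C = (5.650·10.00 + 1.090·289.0) / 6.740 = 371.5/6.740 = 55.12 mg/L.
Half-life 0.361 d → k = ln 2 / 0.361 = 1.920 d⁻¹.
55.12·exp(−k·t) = 24 → t = ln(55.12/24)/k = 37410 s = 10.39 h.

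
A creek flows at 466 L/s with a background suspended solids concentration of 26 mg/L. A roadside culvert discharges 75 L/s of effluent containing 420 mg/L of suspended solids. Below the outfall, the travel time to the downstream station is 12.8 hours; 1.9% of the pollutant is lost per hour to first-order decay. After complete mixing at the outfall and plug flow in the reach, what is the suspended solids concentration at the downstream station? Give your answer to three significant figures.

63.1 mg/L

Mixed concentration C = ΣQC/ΣQ = (466.0·26.00 + 75.00·420.0) / 541.0 = 43620/541.0 = 80.62 mg/L.
1.9%/h lost → k = −ln(1 − 0.019) = 0.01918 h⁻¹.
Applying C = C₀e^(−kt): 80.62 × 0.7823 = 63.07 mg/L.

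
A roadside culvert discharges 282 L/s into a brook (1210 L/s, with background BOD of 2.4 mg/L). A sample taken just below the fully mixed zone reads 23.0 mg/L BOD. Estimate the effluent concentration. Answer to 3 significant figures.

111 mg/L

Mass balance: 1210·2.400 + 282.0·Cₑ = 1492·23.00
→ Cₑ = (1492·23.00 − 1210·2.400) / 282.0 = 111.4 mg/L.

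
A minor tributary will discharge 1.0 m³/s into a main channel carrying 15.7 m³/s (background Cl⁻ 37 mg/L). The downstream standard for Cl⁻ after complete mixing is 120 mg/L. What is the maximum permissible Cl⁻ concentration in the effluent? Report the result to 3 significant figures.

1420 mg/L

At the limit, (Qr·Cr + Qe·Cₑ)/(Qr + Qe) = 120:
Cₑ = (16.70·120 − 15.70·37.00) / 1.000 = 1423 mg/L.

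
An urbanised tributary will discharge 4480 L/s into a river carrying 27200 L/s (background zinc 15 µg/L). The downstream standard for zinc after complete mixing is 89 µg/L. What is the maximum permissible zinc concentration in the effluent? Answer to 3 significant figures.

538 µg/L

At the limit, (Qr·Cr + Qe·Cₑ)/(Qr + Qe) = 89:
Cₑ = (31680·89 − 27200·15.00) / 4480 = 538.3 µg/L.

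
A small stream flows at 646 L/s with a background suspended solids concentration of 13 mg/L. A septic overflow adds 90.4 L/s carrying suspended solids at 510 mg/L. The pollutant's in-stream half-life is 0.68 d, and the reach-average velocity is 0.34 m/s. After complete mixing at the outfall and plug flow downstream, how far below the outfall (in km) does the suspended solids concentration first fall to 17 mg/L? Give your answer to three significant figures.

42.4 km

Conservation of mass: C = (646.0·13.00 + 90.40·510.0) / 736.4 = 54500/736.4 = 74.01 mg/L.
Half-life 0.68 d → k = ln 2 / 0.68 = 1.019 d⁻¹.
Set 74.01·exp(−k·t) = 17 → t = ln(74.01/17)/k = 124700 s = 34.63 h.
Distance = v·t = 0.34·124700 = 42390 m = 42.39 km.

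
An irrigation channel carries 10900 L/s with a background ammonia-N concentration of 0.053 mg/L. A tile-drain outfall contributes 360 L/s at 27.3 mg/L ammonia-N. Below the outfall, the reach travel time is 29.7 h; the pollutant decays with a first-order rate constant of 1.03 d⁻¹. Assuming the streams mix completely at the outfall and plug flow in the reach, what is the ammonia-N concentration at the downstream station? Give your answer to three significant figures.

Mixed concentration C = ΣQC/ΣQ = (10900·0.05300 + 360.0·27.30) / 11260 = 10410/11260 = 0.9241 mg/L.
First-order decay: C = 0.9241·exp(−k·t) = 0.9241·0.2795 = 0.2583 mg/L.

0.258 mg/L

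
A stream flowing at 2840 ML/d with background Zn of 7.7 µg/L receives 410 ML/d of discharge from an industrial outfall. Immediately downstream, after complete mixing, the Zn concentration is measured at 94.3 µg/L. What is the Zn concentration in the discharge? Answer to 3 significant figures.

694 µg/L

Mass balance: 2840·7.700 + 410.0·Cₑ = 3250·94.30
→ Cₑ = (3250·94.30 − 2840·7.700) / 410.0 = 694.2 µg/L.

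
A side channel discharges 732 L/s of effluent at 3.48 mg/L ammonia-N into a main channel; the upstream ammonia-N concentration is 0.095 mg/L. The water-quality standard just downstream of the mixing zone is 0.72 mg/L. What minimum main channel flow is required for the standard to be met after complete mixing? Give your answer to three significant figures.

Set C_mix = 0.72: (Q·0.09500 + 732.0·3.480) / (Q + 732.0) = 0.72
→ Q = 732.0·(3.480 − 0.72)/(0.72 − 0.09500) = 3233 L/s.

3230 L/s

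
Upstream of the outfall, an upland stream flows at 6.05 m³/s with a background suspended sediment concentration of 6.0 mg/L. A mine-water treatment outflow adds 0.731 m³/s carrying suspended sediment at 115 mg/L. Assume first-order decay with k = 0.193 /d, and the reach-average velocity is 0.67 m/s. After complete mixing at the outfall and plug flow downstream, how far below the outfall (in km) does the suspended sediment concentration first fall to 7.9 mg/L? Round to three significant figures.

Mixed concentration C = ΣQC/ΣQ = (6.050·6.000 + 0.7310·115.0) / 6.781 = 120.4/6.781 = 17.75 mg/L.
Set 17.75·exp(−k·t) = 7.9 → t = ln(17.75/7.9)/k = 362400 s = 100.7 h.
Distance = v·t = 0.67·362400 = 242800 m = 242.8 km.

243 km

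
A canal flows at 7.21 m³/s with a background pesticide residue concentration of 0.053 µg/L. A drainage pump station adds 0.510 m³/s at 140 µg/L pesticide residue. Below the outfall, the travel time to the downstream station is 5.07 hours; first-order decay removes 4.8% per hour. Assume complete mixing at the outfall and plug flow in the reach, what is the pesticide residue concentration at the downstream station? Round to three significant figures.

7.25 µg/L

Mixed concentration C = ΣQC/ΣQ = (7.210·0.05300 + 0.5100·140.0) / 7.720 = 71.78/7.720 = 9.298 µg/L.
4.8%/h lost → k = −ln(1 − 0.048) = 0.04919 h⁻¹.
First-order decay: C = 9.298·exp(−k·t) = 9.298·0.7793 = 7.246 µg/L.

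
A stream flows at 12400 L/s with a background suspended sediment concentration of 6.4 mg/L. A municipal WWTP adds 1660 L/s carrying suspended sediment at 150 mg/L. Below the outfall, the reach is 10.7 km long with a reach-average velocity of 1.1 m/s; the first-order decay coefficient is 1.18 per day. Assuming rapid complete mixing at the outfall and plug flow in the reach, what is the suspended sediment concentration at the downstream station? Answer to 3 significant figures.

20.4 mg/L

After mixing, C = (12400·6.400 + 1660·150.0) / 14060 = 328400/14060 = 23.35 mg/L.
Travel time t = 10.7·1000 / 1.1 = 9727 s = 2.702 h.
After decay, C = 23.35 × e^(−kt) = 23.35 × 0.8756 = 20.45 mg/L.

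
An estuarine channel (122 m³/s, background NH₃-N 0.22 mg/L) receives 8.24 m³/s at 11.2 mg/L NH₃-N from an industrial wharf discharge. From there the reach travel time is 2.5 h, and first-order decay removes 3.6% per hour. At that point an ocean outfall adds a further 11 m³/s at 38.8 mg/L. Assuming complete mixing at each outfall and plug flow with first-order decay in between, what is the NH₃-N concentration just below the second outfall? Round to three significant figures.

3.79 mg/L

Flow-weighted average: C = (122.0·0.2200 + 8.240·11.20) / 130.2 = 119.1/130.2 = 0.9147 mg/L; combined flow 130.2 m³/s.
3.6%/h lost → k = −ln(1 − 0.036) = 0.03666 h⁻¹.
After decay, C = 0.9147 × e^(−kt) = 0.9147 × 0.9124 = 0.8346 mg/L.
Second outfall: C = (130.2·0.8346 + 11.00·38.80)/141.2 = 3.791 mg/L.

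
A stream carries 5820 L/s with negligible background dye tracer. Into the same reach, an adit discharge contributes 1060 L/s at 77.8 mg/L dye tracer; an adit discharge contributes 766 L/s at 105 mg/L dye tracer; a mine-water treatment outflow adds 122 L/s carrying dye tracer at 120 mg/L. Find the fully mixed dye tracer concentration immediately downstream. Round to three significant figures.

22.9 mg/L

After mixing, C = (5820·0 + 1060·77.80 + 766.0·105.0 + 122.0·120.0) / 7768 = 177500/7768 = 22.86 mg/L.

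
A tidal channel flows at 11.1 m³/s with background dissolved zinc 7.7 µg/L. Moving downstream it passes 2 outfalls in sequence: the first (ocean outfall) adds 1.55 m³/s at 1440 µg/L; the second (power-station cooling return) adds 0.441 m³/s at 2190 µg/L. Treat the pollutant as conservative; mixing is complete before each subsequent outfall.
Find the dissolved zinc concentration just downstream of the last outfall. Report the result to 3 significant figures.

251 µg/L

After outfall 1: Q = 11.10 + 1.550 = 12.65 m³/s; C = (11.10·7.700 + 1.550·1440)/12.65 = 183.2 µg/L.
After outfall 2: Q = 12.65 + 0.4410 = 13.09 m³/s; C = (12.65·183.2 + 0.4410·2190)/13.09 = 250.8 µg/L.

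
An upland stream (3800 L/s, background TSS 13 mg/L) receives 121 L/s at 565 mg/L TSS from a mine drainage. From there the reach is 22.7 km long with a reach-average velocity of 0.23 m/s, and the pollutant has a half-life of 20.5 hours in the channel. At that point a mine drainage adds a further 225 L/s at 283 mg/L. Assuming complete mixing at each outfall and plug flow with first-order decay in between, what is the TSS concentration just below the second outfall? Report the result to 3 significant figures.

Mass balance: C = (3800·13.00 + 121.0·565.0) / 3921 = 117800/3921 = 30.03 mg/L; combined flow 3921 L/s.
Travel time t = 22.7·1000 / 0.23 = 98700 s = 27.42 h.
Half-life 20.5 h → k = ln 2 / 20.5 = 0.03381 h⁻¹ = 0.8115 d⁻¹.
First-order decay: C = 30.03·exp(−k·t) = 30.03·0.3957 = 11.89 mg/L.
Second outfall: C = (3921·11.89 + 225.0·283.0)/4146 = 26.60 mg/L.

26.6 mg/L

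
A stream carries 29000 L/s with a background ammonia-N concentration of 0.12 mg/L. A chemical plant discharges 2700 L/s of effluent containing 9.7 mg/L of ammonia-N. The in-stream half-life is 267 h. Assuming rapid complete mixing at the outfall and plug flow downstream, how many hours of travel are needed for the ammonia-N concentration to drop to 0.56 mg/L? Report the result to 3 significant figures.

Conservation of mass: C = (29000·0.1200 + 2700·9.700) / 31700 = 29670/31700 = 0.9360 mg/L.
Half-life 267 h → k = ln 2 / 267 = 0.002596 h⁻¹ = 0.06231 d⁻¹.
0.9360·exp(−k·t) = 0.56 → t = ln(0.9360/0.56)/k = 712300 s = 197.9 h.

198 h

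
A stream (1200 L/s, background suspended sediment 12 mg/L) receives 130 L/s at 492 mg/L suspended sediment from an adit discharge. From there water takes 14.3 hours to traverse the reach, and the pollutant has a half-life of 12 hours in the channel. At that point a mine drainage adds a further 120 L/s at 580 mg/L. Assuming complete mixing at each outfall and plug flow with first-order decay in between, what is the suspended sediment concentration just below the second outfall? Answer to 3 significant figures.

Conservation of mass: C = (1200·12.00 + 130.0·492.0) / 1330 = 78360/1330 = 58.92 mg/L; combined flow 1330 L/s.
Half-life 12 h → k = ln 2 / 12 = 0.05776 h⁻¹ = 1.386 d⁻¹.
After decay, C = 58.92 × e^(−kt) = 58.92 × 0.4378 = 25.79 mg/L.
Second outfall: C = (1330·25.79 + 120.0·580.0)/1450 = 71.66 mg/L.

71.7 mg/L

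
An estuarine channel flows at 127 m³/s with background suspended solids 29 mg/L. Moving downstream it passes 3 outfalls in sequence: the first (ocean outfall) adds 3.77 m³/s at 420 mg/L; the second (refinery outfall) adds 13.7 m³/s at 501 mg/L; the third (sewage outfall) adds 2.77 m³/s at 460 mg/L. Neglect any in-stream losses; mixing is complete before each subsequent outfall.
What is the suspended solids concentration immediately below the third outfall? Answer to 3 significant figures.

91.0 mg/L

Outfall 1: combined Q = 130.8 m³/s; C = (127.0·29.00 + 3.770·420.0)/130.8 = 40.27 mg/L.
Outfall 2: combined Q = 144.5 m³/s; C = (130.8·40.27 + 13.70·501.0)/144.5 = 83.96 mg/L.
Outfall 3: combined Q = 147.2 m³/s; C = (144.5·83.96 + 2.770·460.0)/147.2 = 91.04 mg/L.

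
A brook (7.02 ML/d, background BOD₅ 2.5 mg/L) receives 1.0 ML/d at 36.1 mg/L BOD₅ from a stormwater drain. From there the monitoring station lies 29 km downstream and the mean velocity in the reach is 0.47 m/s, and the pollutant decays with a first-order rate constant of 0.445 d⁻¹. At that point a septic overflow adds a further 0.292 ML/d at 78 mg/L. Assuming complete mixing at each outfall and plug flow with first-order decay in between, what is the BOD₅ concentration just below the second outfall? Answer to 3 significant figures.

Mixed concentration C = ΣQC/ΣQ = (7.020·2.500 + 1.000·36.10) / 8.020 = 53.65/8.020 = 6.690 mg/L; combined flow 8.020 ML/d.
Travel time t = 29·1000 / 0.47 = 61700 s = 17.14 h.
First-order decay: C = 6.690·exp(−k·t) = 6.690·0.7278 = 4.868 mg/L.
Second outfall: C = (8.020·4.868 + 0.2920·78.00)/8.312 = 7.437 mg/L.

7.44 mg/L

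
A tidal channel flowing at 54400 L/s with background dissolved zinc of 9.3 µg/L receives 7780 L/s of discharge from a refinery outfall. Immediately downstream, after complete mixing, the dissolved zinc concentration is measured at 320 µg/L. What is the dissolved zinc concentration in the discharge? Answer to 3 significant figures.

Mass balance: 54400·9.300 + 7780·Cₑ = 62180·320.0
→ Cₑ = (62180·320.0 − 54400·9.300) / 7780 = 2493 µg/L.

2490 µg/L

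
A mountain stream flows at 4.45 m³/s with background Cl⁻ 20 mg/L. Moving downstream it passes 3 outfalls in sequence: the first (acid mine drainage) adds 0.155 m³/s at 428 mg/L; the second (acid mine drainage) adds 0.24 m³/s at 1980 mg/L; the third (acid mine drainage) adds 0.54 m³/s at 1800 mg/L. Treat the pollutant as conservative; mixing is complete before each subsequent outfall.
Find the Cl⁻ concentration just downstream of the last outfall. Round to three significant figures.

298 mg/L

Outfall 1: combined Q = 4.605 m³/s; C = (4.450·20.00 + 0.1550·428.0)/4.605 = 33.73 mg/L.
Outfall 2: combined Q = 4.845 m³/s; C = (4.605·33.73 + 0.2400·1980)/4.845 = 130.1 mg/L.
Outfall 3: combined Q = 5.385 m³/s; C = (4.845·130.1 + 0.5400·1800)/5.385 = 297.6 mg/L.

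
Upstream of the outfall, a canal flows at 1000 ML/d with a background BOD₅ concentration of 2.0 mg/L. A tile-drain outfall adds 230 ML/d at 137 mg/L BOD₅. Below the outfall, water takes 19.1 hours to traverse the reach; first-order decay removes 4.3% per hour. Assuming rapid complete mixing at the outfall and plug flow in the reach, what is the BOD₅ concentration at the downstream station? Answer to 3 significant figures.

Mass balance: C = (1000·2.000 + 230.0·137.0) / 1230 = 33510/1230 = 27.24 mg/L.
4.3%/h lost → k = −ln(1 − 0.043) = 0.04395 h⁻¹.
Applying C = C₀e^(−kt): 27.24 × 0.4319 = 11.77 mg/L.

11.8 mg/L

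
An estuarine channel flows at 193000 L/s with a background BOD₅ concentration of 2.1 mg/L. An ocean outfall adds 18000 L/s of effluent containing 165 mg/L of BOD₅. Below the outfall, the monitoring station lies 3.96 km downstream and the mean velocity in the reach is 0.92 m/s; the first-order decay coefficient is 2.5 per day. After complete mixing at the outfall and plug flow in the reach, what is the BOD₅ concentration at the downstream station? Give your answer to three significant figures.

14.1 mg/L

Mixed concentration C = ΣQC/ΣQ = (193000·2.100 + 18000·165.0) / 211000 = 3375000/211000 = 16.00 mg/L.
Travel time t = 3.96·1000 / 0.92 = 4304 s = 1.196 h.
Decay over the reach: 16.00·exp(−kt) = 16.00·0.8829 = 14.12 mg/L.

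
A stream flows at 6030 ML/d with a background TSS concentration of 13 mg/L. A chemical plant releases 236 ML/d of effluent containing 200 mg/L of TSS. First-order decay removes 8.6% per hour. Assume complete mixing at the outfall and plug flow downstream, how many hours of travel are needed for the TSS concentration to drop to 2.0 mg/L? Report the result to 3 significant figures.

25.6 h

Flow-weighted average: C = (6030·13.00 + 236.0·200.0) / 6266 = 125600/6266 = 20.04 mg/L.
8.6%/h lost → k = −ln(1 − 0.086) = 0.08992 h⁻¹.
20.04·exp(−k·t) = 2.0 → t = ln(20.04/2.0)/k = 92270 s = 25.63 h.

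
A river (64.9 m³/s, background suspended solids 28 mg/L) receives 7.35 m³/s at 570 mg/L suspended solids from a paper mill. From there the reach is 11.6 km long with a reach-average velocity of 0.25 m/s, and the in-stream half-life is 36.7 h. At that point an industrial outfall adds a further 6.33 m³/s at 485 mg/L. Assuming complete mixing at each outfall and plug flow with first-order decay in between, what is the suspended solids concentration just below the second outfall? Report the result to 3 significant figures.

99.0 mg/L

Mass balance: C = (64.90·28.00 + 7.350·570.0) / 72.25 = 6007/72.25 = 83.14 mg/L; combined flow 72.25 m³/s.
Travel time t = 11.6·1000 / 0.25 = 46400 s = 12.89 h.
Half-life 36.7 h → k = ln 2 / 36.7 = 0.01889 h⁻¹ = 0.4533 d⁻¹.
First-order decay: C = 83.14·exp(−k·t) = 83.14·0.7839 = 65.17 mg/L.
At the second outfall, C = (72.25·65.17 + 6.330·485.0) / (72.25 + 6.330) = 98.99 mg/L.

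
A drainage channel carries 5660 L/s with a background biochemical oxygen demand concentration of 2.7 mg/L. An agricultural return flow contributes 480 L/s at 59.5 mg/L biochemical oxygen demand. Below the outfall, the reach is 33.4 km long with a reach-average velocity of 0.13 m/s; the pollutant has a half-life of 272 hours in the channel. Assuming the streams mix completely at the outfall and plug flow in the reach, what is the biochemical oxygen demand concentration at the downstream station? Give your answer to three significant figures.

After mixing, C = (5660·2.700 + 480.0·59.50) / 6140 = 43840/6140 = 7.140 mg/L.
Travel time t = 33.4·1000 / 0.13 = 256900 s = 71.37 h.
Half-life 272 h → k = ln 2 / 272 = 0.002548 h⁻¹ = 0.06116 d⁻¹.
Applying C = C₀e^(−kt): 7.140 × 0.8337 = 5.953 mg/L.

5.95 mg/L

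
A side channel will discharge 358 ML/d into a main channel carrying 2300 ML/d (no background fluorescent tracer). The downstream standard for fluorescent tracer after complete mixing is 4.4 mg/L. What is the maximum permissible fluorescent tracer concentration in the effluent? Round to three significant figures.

32.7 mg/L

At the limit, (Qr·Cr + Qe·Cₑ)/(Qr + Qe) = 4.4:
Cₑ = (2658·4.4 − 2300·0) / 358.0 = 32.67 mg/L.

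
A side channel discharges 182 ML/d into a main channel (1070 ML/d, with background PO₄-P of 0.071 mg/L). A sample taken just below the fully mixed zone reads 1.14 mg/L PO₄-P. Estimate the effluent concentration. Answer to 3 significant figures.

7.42 mg/L

Mass balance: 1070·0.07100 + 182.0·Cₑ = 1252·1.140
→ Cₑ = (1252·1.140 − 1070·0.07100) / 182.0 = 7.425 mg/L.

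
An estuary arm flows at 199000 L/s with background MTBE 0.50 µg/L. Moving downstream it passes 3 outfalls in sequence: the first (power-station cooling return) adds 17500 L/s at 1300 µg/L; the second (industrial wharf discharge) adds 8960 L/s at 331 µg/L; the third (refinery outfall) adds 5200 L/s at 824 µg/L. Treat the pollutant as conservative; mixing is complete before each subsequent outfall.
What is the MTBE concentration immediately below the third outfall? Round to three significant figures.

130 µg/L

Below outfall 1: Q → 216500 L/s, C = (199000·0.5000 + 17500·1300)/216500 = 105.5 µg/L.
Below outfall 2: Q → 225500 L/s, C = (216500·105.5 + 8960·331.0)/225500 = 114.5 µg/L.
Below outfall 3: Q → 230700 L/s, C = (225500·114.5 + 5200·824.0)/230700 = 130.5 µg/L.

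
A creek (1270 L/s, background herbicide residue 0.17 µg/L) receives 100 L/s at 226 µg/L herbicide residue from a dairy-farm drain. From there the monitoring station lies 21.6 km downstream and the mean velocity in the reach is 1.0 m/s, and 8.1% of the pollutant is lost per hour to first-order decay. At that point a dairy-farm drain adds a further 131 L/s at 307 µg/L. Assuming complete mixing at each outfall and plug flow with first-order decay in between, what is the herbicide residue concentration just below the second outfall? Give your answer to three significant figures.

Flow-weighted average: C = (1270·0.1700 + 100.0·226.0) / 1370 = 22820/1370 = 16.65 µg/L; combined flow 1370 L/s.
Travel time t = 21.6·1000 / 1.0 = 21600 s = 6.000 h.
8.1%/h lost → k = −ln(1 − 0.081) = 0.08447 h⁻¹.
Applying C = C₀e^(−kt): 16.65 × 0.6024 = 10.03 µg/L.
At the second outfall, C = (1370·10.03 + 131.0·307.0) / (1370 + 131.0) = 35.95 µg/L.

36.0 µg/L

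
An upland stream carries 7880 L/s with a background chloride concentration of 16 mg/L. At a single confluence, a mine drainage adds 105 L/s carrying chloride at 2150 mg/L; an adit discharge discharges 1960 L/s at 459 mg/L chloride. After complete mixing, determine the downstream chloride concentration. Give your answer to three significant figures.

Mixed concentration C = ΣQC/ΣQ = (7880·16.00 + 105.0·2150 + 1960·459.0) / 9945 = 1251000/9945 = 125.8 mg/L.

126 mg/L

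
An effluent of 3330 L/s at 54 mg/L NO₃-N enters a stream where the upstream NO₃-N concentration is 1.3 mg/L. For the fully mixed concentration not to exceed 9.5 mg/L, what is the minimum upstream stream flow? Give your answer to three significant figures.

18100 L/s

Set C_mix = 9.5: (Q·1.300 + 3330·54.00) / (Q + 3330) = 9.5
→ Q = 3330·(54.00 − 9.5)/(9.5 − 1.300) = 18070 L/s.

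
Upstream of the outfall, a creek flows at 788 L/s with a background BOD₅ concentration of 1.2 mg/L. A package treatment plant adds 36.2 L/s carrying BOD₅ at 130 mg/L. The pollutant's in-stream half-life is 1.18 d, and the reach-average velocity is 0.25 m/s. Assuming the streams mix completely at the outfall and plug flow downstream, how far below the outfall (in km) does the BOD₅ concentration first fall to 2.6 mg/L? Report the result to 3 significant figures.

After mixing, C = (788.0·1.200 + 36.20·130.0) / 824.2 = 5652/824.2 = 6.857 mg/L.
Half-life 1.18 d → k = ln 2 / 1.18 = 0.5874 d⁻¹.
Set 6.857·exp(−k·t) = 2.6 → t = ln(6.857/2.6)/k = 142600 s = 39.62 h.
Distance = v·t = 0.25·142600 = 35660 m = 35.66 km.

35.7 km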